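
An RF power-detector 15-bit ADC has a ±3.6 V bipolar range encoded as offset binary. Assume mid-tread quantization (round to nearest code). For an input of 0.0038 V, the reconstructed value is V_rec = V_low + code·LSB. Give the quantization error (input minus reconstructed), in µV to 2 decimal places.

64.65 µV

One LSB is 7.2 V / 32768 = 219.73 µV.
(V_in − V_low)/LSB = (0.0038 − (−3.6))/0.000219727 = 16401.2942 → code 16401 (round).
V_rec = (−3.6) + 16401·0.000219727 = 0.0037353516 V.
Difference: 6.46484e-05 V → 64.65 µV.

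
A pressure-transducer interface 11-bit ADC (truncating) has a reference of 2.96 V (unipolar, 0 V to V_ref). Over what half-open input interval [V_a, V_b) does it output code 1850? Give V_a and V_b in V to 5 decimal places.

[2.67383 V, 2.67527 V)

LSB = 2.96/2^11 = 1.445 mV.
V_a = V_low + 1850·LSB = 2.67383 V; V_b = V_low + 1851·LSB = 2.67527 V.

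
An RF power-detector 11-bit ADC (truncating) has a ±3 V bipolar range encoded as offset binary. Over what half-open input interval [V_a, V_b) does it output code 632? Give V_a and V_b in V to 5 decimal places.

[-1.14844 V, -1.14551 V)

LSB = 6/2^11 = 2.930 mV.
V_a = V_low + 632·LSB = -1.14844 V; V_b = V_low + 633·LSB = -1.14551 V.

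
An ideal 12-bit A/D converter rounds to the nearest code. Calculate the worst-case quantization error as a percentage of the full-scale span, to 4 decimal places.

Rounding → worst-case error = ½ LSB = V_FS/2^13, so 100/8192 = 0.012207 % of full scale.

0.0122 %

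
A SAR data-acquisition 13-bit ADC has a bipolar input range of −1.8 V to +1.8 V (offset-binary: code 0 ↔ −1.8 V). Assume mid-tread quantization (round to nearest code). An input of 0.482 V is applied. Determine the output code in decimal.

LSB = 3.6 V / 8192 = 439.45 µV.
(0.482 − (−1.8)) / 0.000439453 = 5192.818 LSBs.
Round → code 5193.

code 5193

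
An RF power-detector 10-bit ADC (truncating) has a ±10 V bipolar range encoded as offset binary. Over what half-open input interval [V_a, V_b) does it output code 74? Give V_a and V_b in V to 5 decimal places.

LSB = 20/2^10 = 19.531 mV.
V_a = V_low + 74·LSB = -8.55469 V; V_b = V_low + 75·LSB = -8.53516 V.

[-8.55469 V, -8.53516 V)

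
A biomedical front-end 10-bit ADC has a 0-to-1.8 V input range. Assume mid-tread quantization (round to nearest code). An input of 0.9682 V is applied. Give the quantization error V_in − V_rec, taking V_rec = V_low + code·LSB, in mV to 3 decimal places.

One LSB is 1.8 V / 1024 = 1.758 mV.
(0.9682 − 0)/0.00175781 = 550.7982; round gives code 551.
Code 551 maps back to 0 + 551×0.00175781 V = 0.96855469 V.
Error = 0.9682 − 0.96855469 = -0.000354688 V = -0.355 mV.

-0.355 mV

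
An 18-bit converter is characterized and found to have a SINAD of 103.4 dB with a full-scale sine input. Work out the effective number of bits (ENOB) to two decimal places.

ENOB = (SINAD − 1.76) / 6.02 = (103.4 − 1.76)/6.02 = 16.884.

16.88 bits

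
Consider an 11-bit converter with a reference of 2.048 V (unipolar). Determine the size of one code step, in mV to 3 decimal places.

1.000 mV

Full-scale span = 2.048 V.
LSB = 2.048 / 2^11 = 2.048 / 2048 = 0.001 V = 1.000 mV.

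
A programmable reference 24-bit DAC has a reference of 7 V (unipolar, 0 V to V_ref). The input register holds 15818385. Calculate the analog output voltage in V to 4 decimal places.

LSB = 7 V / 2^24 = 0.42 µV.
V_out = 0 + 15818385 × 4.17233e-07 V = 6.59994 V.

6.5999 V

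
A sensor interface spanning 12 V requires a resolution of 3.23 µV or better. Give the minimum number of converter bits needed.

Number of steps required ≥ 12 V / 3.23 µV = 3715170.28.
Need 2^N ≥ 3715170.28; 2^21 = 2097152, 2^22 = 4194304.
Minimum N = 22.

22 bits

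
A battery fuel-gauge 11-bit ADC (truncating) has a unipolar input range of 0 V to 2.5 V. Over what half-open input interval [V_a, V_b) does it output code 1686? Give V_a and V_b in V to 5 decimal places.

LSB = 2.5/2^11 = 1.221 mV.
V_a = V_low + 1686·LSB = 2.05811 V; V_b = V_low + 1687·LSB = 2.05933 V.

[2.05811 V, 2.05933 V)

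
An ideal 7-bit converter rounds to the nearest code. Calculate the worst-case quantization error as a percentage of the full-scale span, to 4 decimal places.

Rounding → worst-case error = ½ LSB = V_FS/2^8, so 100/256 = 0.390625 % of full scale.

0.3906 %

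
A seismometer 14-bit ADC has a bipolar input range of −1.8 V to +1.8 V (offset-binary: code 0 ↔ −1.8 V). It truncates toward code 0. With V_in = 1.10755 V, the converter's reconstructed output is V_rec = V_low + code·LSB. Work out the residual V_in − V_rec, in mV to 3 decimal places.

0.128 mV

LSB = 3.6/2^14 = 219.73 µV.
(1.10755 − (−1.8))/0.000219727 = 13232.5831; ⌊·⌋ gives code 13232.
Code 13232 maps back to (−1.8) + 13232×0.000219727 V = 1.1074219 V.
Difference: 0.000128125 V → 0.128 mV.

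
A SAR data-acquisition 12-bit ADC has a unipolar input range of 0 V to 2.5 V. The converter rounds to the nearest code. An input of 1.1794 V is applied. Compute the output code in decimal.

code 1932

Full-scale span = 2.5 V; LSB = 2.5/2^12 = 0.610 mV.
(V_in − V_low)/LSB = (1.1794 − 0) / 0.000610352 = 1932.329.
Round → code 1932.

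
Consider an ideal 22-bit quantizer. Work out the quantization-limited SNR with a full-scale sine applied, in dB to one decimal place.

134.2 dB

SNR ≈ 6.02·N + 1.76 dB = 6.02·22 + 1.76 = 134.20 dB.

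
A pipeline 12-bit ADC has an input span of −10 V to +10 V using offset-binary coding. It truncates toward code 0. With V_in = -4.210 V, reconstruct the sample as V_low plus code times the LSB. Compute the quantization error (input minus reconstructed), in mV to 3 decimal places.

LSB = 20/2^12 = 4.883 mV.
(V_in − V_low)/LSB = (-4.210 − (−10))/0.00488281 = 1185.7920 → code 1185 (floor).
V_rec = (−10) + 1185·0.00488281 = -4.2138672 V.
Error = -4.210 − (−4.2138672) = 0.00386719 V = 3.867 mV.

3.867 mV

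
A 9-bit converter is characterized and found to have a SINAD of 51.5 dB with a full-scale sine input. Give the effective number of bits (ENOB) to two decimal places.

8.26 bits

ENOB = (SINAD − 1.76) / 6.02 = (51.5 − 1.76)/6.02 = 8.262.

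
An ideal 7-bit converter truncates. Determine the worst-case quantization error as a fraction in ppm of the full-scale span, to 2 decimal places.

Truncating → worst-case error = 1 LSB = V_FS/2^7, so 1e+06/128 = 7812.5 ppm of full scale.

7812.50 ppm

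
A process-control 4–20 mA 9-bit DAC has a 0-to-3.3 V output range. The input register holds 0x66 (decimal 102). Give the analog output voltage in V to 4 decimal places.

0.6574 V

LSB = 3.3 V / 2^9 = 6.445 mV.
Code 0x66 = 102 decimal.
V_out = 0 + 102 × 0.00644531 V = 0.657422 V.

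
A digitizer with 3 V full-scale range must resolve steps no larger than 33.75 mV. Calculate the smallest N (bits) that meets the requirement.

7 bits

Number of steps required ≥ 3 V / 33.75 mV = 88.89.
Need 2^N ≥ 88.89; 2^6 = 64, 2^7 = 128.
Minimum N = 7.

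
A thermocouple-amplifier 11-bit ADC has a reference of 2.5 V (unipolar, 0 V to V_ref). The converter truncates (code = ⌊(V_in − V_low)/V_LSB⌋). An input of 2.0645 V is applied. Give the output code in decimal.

code 1691

LSB = 2.5 V / 2048 = 1.221 mV.
Input sits at 1691.238 steps above V_low.
Floor → code 1691.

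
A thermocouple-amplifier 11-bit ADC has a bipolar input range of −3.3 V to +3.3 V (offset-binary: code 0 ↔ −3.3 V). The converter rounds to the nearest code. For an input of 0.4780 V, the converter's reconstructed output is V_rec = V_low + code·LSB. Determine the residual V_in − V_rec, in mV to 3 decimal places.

1.047 mV

One LSB is 6.6 V / 2048 = 3.223 mV.
Scaled input = 1172.3248 LSBs, so code = 1172.
Reconstructed: 0.47695312 V.
Difference: 0.00104688 V → 1.047 mV.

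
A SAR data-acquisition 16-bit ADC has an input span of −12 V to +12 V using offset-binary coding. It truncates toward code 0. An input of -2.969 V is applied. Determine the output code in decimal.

Full-scale span = 24 V; LSB = 24/2^16 = 366.21 µV.
Input sits at 24660.651 steps above V_low.
So the output code is 24660.

code 24660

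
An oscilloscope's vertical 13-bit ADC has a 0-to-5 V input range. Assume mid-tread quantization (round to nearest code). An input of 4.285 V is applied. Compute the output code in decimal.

code 7021

LSB = 5 V / 8192 = 0.610 mV.
Input sits at 7020.544 steps above V_low.
Round → code 7021.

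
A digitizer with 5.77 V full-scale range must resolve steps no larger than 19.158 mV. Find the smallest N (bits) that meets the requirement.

9 bits

Number of steps required ≥ 5.77 V / 19.158 mV = 301.18.
Need 2^N ≥ 301.18; 2^8 = 256, 2^9 = 512.
Minimum N = 9.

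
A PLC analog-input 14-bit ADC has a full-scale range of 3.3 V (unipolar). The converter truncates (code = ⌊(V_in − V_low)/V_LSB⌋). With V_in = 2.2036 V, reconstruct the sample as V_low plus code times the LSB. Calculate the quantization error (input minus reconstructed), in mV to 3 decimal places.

One LSB is 3.3 V / 16384 = 201.42 µV.
(2.2036 − 0)/0.000201416 = 10940.5401; ⌊·⌋ gives code 10940.
Reconstructed: 2.2034912 V.
Difference: 0.000108789 V → 0.109 mV.

0.109 mV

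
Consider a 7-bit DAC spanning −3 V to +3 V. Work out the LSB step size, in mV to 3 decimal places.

Full-scale span = 6 V.
LSB = 6 / 2^7 = 6 / 128 = 0.046875 V = 46.875 mV.

46.875 mV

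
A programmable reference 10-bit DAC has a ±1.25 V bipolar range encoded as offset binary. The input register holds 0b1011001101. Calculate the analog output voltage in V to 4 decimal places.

0.5005 V

LSB = 2.5 V / 2^10 = 2.441 mV.
Code 0b1011001101 = 717 decimal.
V_out = (−1.25) + 717 × 0.00244141 V = 0.500488 V.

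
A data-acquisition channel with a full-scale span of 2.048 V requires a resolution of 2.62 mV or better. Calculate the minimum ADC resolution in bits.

10 bits

Number of steps required ≥ 2.048 V / 2.62 mV = 781.68.
Need 2^N ≥ 781.68; 2^9 = 512, 2^10 = 1024.
Minimum N = 10.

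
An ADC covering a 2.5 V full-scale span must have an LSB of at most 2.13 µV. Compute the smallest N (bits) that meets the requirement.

Number of steps required ≥ 2.5 V / 2.13 µV = 1173708.92.
Need 2^N ≥ 1173708.92; 2^20 = 1048576, 2^21 = 2097152.
Minimum N = 21.

21 bits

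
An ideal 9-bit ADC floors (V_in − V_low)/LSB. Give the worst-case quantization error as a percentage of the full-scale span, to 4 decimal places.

0.1953 %

Truncating → worst-case error = 1 LSB = V_FS/2^9, so 100/512 = 0.195312 % of full scale.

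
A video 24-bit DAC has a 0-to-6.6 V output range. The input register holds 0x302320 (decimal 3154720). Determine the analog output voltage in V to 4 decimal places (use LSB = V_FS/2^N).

1.2410 V

LSB = 6.6 V / 2^24 = 0.39 µV.
Code 0x302320 = 3154720 decimal.
V_out = 0 + 3154720 × 3.93391e-07 V = 1.24104 V.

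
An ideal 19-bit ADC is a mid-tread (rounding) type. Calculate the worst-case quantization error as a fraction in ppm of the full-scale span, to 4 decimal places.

0.9537 ppm

Rounding → worst-case error = ½ LSB = V_FS/2^20, so 1e+06/1048576 = 0.953674 ppm of full scale.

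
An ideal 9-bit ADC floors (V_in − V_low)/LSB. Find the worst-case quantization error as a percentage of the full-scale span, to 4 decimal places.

0.1953 %

Truncating → worst-case error = 1 LSB = V_FS/2^9, so 100/512 = 0.195312 % of full scale.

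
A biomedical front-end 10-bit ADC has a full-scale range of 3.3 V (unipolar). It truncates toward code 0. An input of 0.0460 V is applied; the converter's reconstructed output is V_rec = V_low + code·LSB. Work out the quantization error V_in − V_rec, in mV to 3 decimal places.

LSB = 3.3/2^10 = 3.223 mV.
Scaled input = 14.2739 LSBs, so code = 14.
Reconstructed: 0.045117188 V.
Error = 0.0460 − 0.045117188 = 0.000882813 V = 0.883 mV.

0.883 mV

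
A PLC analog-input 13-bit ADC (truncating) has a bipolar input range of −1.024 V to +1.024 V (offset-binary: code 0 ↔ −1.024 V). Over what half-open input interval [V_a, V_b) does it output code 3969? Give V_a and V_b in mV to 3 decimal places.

LSB = 2.048/2^13 = 250.00 µV.
V_a = V_low + 3969·LSB = -0.03175 V; V_b = V_low + 3970·LSB = -0.0315 V.

[-31.750 mV, -31.500 mV)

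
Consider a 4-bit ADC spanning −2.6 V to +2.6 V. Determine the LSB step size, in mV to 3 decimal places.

Full-scale span = 5.2 V.
LSB = 5.2 / 2^4 = 5.2 / 16 = 0.325 V = 325.000 mV.

325.000 mV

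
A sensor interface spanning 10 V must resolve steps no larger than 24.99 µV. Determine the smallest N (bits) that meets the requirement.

Number of steps required ≥ 10 V / 24.99 µV = 400160.06.
Need 2^N ≥ 400160.06; 2^18 = 262144, 2^19 = 524288.
Minimum N = 19.

19 bits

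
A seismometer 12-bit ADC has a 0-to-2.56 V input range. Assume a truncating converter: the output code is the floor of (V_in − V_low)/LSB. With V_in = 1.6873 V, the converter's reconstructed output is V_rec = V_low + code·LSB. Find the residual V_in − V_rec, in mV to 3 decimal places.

0.425 mV

One LSB is 2.56 V / 4096 = 0.625 mV.
Scaled input = 2699.6800 LSBs, so code = 2699.
Code 2699 maps back to 0 + 2699×0.000625 V = 1.686875 V.
V_in − V_rec = 0.000425 V = 0.425 mV.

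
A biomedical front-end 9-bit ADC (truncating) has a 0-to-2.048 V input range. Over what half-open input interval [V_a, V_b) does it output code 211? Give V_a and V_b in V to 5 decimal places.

[0.84400 V, 0.84800 V)

LSB = 2.048/2^9 = 4.000 mV.
V_a = V_low + 211·LSB = 0.844 V; V_b = V_low + 212·LSB = 0.848 V.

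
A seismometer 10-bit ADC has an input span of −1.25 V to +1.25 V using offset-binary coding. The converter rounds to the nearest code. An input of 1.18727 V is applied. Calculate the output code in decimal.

code 998

LSB = 2.5 V / 1024 = 2.441 mV.
(1.18727 − (−1.25)) / 0.00244141 = 998.306 LSBs.
Round → code 998.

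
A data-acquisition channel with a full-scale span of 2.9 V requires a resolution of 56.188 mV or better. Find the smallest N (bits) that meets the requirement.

6 bits

Number of steps required ≥ 2.9 V / 56.188 mV = 51.61.
Need 2^N ≥ 51.61; 2^5 = 32, 2^6 = 64.
Minimum N = 6.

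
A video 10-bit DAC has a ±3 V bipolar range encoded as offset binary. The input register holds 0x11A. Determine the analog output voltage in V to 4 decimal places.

LSB = 6 V / 2^10 = 5.859 mV.
Code 0x11A = 282 decimal.
V_out = (−3) + 282 × 0.00585938 V = -1.34766 V.

-1.3477 V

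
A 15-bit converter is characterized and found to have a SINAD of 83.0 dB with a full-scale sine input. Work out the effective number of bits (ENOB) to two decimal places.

13.50 bits

ENOB = (SINAD − 1.76) / 6.02 = (83.0 − 1.76)/6.02 = 13.495.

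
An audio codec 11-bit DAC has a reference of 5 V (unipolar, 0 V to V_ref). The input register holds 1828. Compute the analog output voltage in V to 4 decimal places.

4.4629 V

LSB = 5 V / 2^11 = 2.441 mV.
V_out = 0 + 1828 × 0.00244141 V = 4.46289 V.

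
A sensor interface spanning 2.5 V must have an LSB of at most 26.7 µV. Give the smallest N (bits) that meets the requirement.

Number of steps required ≥ 2.5 V / 26.7 µV = 93632.96.
Need 2^N ≥ 93632.96; 2^16 = 65536, 2^17 = 131072.
Minimum N = 17.

17 bits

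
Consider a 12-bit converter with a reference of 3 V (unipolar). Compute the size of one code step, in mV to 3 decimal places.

Full-scale span = 3 V.
LSB = 3 / 2^12 = 3 / 4096 = 0.000732422 V = 0.732 mV.

0.732 mV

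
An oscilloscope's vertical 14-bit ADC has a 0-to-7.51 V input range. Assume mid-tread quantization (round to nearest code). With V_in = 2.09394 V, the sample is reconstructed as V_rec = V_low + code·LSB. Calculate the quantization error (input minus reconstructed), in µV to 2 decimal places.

Step size: 7.51 V ÷ 2^14 = 458.37 µV.
(2.09394 − 0)/0.000458374 = 4568.1908; round gives code 4568.
V_rec = 0 + 4568·0.000458374 = 2.0938525 V.
Error = 2.09394 − 2.0938525 = 8.74609e-05 V = 87.46 µV.

87.46 µV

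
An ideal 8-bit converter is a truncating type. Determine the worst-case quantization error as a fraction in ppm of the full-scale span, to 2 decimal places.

Truncating → worst-case error = 1 LSB = V_FS/2^8, so 1e+06/256 = 3906.25 ppm of full scale.

3906.25 ppm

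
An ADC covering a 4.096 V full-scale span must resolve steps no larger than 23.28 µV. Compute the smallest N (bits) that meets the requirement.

18 bits

Number of steps required ≥ 4.096 V / 23.28 µV = 175945.02.
Need 2^N ≥ 175945.02; 2^17 = 131072, 2^18 = 262144.
Minimum N = 18.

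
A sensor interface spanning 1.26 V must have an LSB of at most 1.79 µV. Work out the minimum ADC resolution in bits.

20 bits

Number of steps required ≥ 1.26 V / 1.79 µV = 703910.61.
Need 2^N ≥ 703910.61; 2^19 = 524288, 2^20 = 1048576.
Minimum N = 20.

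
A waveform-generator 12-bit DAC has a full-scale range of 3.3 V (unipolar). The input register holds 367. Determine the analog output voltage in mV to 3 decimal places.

LSB = 3.3 V / 2^12 = 0.806 mV.
V_out = 0 + 367 × 0.000805664 V = 0.295679 V.
= 295.679 mV.

295.679 mV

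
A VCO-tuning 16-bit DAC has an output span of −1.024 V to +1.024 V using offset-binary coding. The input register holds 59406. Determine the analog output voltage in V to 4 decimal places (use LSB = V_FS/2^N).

0.8324 V

LSB = 2.048 V / 2^16 = 31.25 µV.
V_out = (−1.024) + 59406 × 3.125e-05 V = 0.832438 V.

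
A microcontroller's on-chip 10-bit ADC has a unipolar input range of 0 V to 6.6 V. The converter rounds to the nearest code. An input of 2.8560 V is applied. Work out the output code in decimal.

LSB = 6.6 V / 1024 = 6.445 mV.
(2.8560 − 0) / 0.00644531 = 443.113 LSBs.
round(443.113) = 443.

code 443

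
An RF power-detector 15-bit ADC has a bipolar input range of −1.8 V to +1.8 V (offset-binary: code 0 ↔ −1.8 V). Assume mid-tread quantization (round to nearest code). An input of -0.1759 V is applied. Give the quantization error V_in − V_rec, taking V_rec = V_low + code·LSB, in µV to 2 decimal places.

One LSB is 3.6 V / 32768 = 109.86 µV.
(-0.1759 − (−1.8))/0.000109863 = 14782.9191; round gives code 14783.
V_rec = (−1.8) + 14783·0.000109863 = -0.17589111 V.
V_in − V_rec = -8.88672e-06 V = -8.89 µV.

-8.89 µV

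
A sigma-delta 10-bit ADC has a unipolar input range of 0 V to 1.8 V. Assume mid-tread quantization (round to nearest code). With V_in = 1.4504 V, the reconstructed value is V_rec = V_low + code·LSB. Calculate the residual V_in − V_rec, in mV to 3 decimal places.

0.205 mV

One LSB is 1.8 V / 1024 = 1.758 mV.
(1.4504 − 0)/0.00175781 = 825.1164; round gives code 825.
Reconstructed: 1.4501953 V.
Difference: 0.000204688 V → 0.205 mV.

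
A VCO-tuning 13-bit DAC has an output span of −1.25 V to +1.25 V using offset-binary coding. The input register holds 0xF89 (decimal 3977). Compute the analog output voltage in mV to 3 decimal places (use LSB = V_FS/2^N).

LSB = 2.5 V / 2^13 = 305.18 µV.
Code 0xF89 = 3977 decimal.
V_out = (−1.25) + 3977 × 0.000305176 V = -0.0363159 V.
= -36.316 mV.

-36.316 mV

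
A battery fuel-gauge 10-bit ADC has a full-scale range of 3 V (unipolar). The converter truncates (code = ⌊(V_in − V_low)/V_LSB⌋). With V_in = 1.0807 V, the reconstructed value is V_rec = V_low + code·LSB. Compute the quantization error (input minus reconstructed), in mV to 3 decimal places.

2.575 mV

One LSB is 3 V / 1024 = 2.930 mV.
Scaled input = 368.8789 LSBs, so code = 368.
V_rec = 0 + 368·0.00292969 = 1.078125 V.
Difference: 0.002575 V → 2.575 mV.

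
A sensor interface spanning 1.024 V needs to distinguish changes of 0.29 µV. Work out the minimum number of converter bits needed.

22 bits

Number of steps required ≥ 1.024 V / 0.29 µV = 3531034.48.
Need 2^N ≥ 3531034.48; 2^21 = 2097152, 2^22 = 4194304.
Minimum N = 22.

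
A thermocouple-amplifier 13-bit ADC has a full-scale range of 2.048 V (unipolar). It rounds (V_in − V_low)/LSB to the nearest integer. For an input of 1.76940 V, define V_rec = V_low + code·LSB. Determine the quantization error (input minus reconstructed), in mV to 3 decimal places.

-0.100 mV

LSB = 2.048/2^13 = 250.00 µV.
(1.76940 − 0)/0.00025 = 7077.6000; round gives code 7078.
Code 7078 maps back to 0 + 7078×0.00025 V = 1.7695 V.
Error = 1.76940 − 1.7695 = -0.0001 V = -0.100 mV.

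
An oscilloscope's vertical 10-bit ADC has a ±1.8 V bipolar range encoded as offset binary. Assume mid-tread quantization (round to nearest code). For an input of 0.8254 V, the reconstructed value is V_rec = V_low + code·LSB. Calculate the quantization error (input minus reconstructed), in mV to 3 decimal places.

-0.772 mV

Step size: 3.6 V ÷ 2^10 = 3.516 mV.
Scaled input = 746.7804 LSBs, so code = 747.
Code 747 maps back to (−1.8) + 747×0.00351563 V = 0.82617188 V.
Difference: -0.000771875 V → -0.772 mV.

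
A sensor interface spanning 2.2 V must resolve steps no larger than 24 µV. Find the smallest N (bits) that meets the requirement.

17 bits

Number of steps required ≥ 2.2 V / 24 µV = 91666.67.
Need 2^N ≥ 91666.67; 2^16 = 65536, 2^17 = 131072.
Minimum N = 17.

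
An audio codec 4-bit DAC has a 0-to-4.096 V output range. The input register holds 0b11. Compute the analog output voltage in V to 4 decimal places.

0.7680 V

LSB = 4.096 V / 2^4 = 256.000 mV.
Code 0b11 = 3 decimal.
V_out = 0 + 3 × 0.256 V = 0.768 V.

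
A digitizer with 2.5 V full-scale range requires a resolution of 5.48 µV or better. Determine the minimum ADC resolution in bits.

Number of steps required ≥ 2.5 V / 5.48 µV = 456204.38.
Need 2^N ≥ 456204.38; 2^18 = 262144, 2^19 = 524288.
Minimum N = 19.

19 bits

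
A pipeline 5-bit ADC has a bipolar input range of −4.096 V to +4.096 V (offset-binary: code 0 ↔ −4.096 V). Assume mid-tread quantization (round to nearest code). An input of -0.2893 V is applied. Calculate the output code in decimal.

LSB = 8.192 V / 32 = 256.000 mV.
(-0.2893 − (−4.096)) / 0.256 = 14.870 LSBs.
So the output code is 15.

code 15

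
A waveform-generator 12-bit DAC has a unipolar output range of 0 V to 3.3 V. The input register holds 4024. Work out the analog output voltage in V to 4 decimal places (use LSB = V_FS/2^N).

LSB = 3.3 V / 2^12 = 0.806 mV.
V_out = 0 + 4024 × 0.000805664 V = 3.24199 V.

3.2420 V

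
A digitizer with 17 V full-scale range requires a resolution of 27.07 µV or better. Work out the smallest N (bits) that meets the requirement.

20 bits

Number of steps required ≥ 17 V / 27.07 µV = 628001.48.
Need 2^N ≥ 628001.48; 2^19 = 524288, 2^20 = 1048576.
Minimum N = 20.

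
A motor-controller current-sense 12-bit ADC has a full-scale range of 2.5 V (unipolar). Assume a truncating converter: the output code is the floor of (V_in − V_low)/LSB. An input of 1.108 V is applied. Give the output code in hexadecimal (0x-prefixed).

code 0x717 (decimal 1815)

Full-scale span = 2.5 V; LSB = 2.5/2^12 = 0.610 mV.
Input sits at 1815.347 steps above V_low.
Floor → code 1815.
In hexadecimal (0x-prefixed): 0x717.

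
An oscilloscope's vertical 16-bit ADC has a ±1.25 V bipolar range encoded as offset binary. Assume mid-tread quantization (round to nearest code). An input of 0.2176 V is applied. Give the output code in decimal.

With 65536 levels over 2.5 V, one step is 38.15 µV.
(0.2176 − (−1.25)) / 3.8147e-05 = 38472.253 LSBs.
So the output code is 38472.

code 38472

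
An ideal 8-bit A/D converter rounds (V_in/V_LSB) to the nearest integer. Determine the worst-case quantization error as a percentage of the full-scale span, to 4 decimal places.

0.1953 %

Rounding → worst-case error = ½ LSB = V_FS/2^9, so 100/512 = 0.195312 % of full scale.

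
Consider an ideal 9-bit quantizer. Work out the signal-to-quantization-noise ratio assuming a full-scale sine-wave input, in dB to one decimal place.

SNR ≈ 6.02·N + 1.76 dB = 6.02·9 + 1.76 = 55.94 dB.

55.9 dB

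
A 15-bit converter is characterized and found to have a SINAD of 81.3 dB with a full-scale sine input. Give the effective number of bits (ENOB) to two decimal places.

ENOB = (SINAD − 1.76) / 6.02 = (81.3 − 1.76)/6.02 = 13.213.

13.21 bits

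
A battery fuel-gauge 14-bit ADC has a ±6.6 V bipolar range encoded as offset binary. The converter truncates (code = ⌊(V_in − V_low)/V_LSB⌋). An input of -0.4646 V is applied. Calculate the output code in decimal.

code 7615

With 16384 levels over 13.2 V, one step is 0.806 mV.
Input sits at 7615.333 steps above V_low.
Floor → code 7615.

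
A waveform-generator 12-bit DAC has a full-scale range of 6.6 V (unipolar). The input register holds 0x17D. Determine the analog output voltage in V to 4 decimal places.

0.6139 V

LSB = 6.6 V / 2^12 = 1.611 mV.
Code 0x17D = 381 decimal.
V_out = 0 + 381 × 0.00161133 V = 0.613916 V.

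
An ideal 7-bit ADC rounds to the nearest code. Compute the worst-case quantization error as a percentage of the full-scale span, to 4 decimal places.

Rounding → worst-case error = ½ LSB = V_FS/2^8, so 100/256 = 0.390625 % of full scale.

0.3906 %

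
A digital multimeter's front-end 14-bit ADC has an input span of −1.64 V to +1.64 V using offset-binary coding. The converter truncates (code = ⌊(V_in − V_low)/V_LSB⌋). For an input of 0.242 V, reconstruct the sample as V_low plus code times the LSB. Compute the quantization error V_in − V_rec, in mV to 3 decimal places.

0.164 mV

One LSB is 3.28 V / 16384 = 200.20 µV.
Scaled input = 9400.8195 LSBs, so code = 9400.
Reconstructed: 0.24183594 V.
Error = 0.242 − 0.24183594 = 0.000164063 V = 0.164 mV.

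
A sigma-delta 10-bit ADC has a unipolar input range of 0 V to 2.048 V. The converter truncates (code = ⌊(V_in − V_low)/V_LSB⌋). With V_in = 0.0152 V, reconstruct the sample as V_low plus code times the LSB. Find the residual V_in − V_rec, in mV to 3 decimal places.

One LSB is 2.048 V / 1024 = 2.000 mV.
(0.0152 − 0)/0.002 = 7.6000; ⌊·⌋ gives code 7.
Code 7 maps back to 0 + 7×0.002 V = 0.014 V.
Difference: 0.0012 V → 1.200 mV.

1.200 mV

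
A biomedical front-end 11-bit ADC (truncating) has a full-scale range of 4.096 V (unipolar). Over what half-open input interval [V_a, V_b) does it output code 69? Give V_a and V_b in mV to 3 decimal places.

[138.000 mV, 140.000 mV)

LSB = 4.096/2^11 = 2.000 mV.
V_a = V_low + 69·LSB = 0.138 V; V_b = V_low + 70·LSB = 0.14 V.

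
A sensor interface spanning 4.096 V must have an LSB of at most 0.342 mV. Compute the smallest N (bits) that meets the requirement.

14 bits

Number of steps required ≥ 4.096 V / 0.342 mV = 11976.61.
Need 2^N ≥ 11976.61; 2^13 = 8192, 2^14 = 16384.
Minimum N = 14.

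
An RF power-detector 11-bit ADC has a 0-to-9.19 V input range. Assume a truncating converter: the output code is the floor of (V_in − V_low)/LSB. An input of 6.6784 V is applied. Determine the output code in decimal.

code 1488

With 2048 levels over 9.19 V, one step is 4.487 mV.
Input sits at 1488.288 steps above V_low.
⌊·⌋(1488.288) = 1488.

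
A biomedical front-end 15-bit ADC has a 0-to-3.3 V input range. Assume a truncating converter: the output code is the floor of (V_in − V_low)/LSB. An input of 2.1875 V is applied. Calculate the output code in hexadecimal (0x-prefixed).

code 0x54D9 (decimal 21721)

Full-scale span = 3.3 V; LSB = 3.3/2^15 = 100.71 µV.
(V_in − V_low)/LSB = (2.1875 − 0) / 0.000100708 = 21721.212.
⌊·⌋(21721.212) = 21721.
In hexadecimal (0x-prefixed): 0x54D9.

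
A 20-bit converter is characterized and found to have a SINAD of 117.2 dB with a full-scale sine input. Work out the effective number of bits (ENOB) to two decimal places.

19.18 bits

ENOB = (SINAD − 1.76) / 6.02 = (117.2 − 1.76)/6.02 = 19.176.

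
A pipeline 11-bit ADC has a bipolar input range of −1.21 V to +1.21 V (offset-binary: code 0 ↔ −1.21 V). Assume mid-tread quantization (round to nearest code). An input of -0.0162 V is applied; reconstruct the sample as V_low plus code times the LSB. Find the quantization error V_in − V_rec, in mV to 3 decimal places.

0.343 mV

One LSB is 2.42 V / 2048 = 1.182 mV.
Scaled input = 1010.2902 LSBs, so code = 1010.
Code 1010 maps back to (−1.21) + 1010×0.00118164 V = -0.016542969 V.
Error = -0.0162 − (−0.016542969) = 0.000342969 V = 0.343 mV.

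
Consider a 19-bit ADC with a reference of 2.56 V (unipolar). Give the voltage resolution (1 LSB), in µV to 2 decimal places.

4.88 µV

Full-scale span = 2.56 V.
LSB = 2.56 / 2^19 = 2.56 / 524288 = 4.88281e-06 V = 4.88 µV.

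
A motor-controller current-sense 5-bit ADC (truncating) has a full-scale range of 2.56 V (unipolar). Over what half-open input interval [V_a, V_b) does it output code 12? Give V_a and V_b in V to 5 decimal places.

[0.96000 V, 1.04000 V)

LSB = 2.56/2^5 = 80.000 mV.
V_a = V_low + 12·LSB = 0.96 V; V_b = V_low + 13·LSB = 1.04 V.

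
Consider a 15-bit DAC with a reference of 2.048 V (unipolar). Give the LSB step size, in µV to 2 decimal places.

62.50 µV

Full-scale span = 2.048 V.
LSB = 2.048 / 2^15 = 2.048 / 32768 = 6.25e-05 V = 62.50 µV.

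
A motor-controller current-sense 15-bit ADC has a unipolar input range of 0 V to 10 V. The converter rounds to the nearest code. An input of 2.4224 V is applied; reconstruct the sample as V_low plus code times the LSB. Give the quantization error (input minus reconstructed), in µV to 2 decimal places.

Step size: 10 V ÷ 2^15 = 305.18 µV.
(V_in − V_low)/LSB = (2.4224 − 0)/0.000305176 = 7937.7203 → code 7938 (round).
Code 7938 maps back to 0 + 7938×0.000305176 V = 2.4224854 V.
V_in − V_rec = -8.53516e-05 V = -85.35 µV.

-85.35 µV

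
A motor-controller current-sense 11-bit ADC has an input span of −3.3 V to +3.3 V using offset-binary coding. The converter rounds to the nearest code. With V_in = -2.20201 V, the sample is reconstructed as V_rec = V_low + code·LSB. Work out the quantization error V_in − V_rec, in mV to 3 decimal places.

One LSB is 6.6 V / 2048 = 3.223 mV.
(V_in − V_low)/LSB = (-2.20201 − (−3.3))/0.00322266 = 340.7096 → code 341 (round).
V_rec = (−3.3) + 341·0.00322266 = -2.2010742 V.
Difference: -0.000935781 V → -0.936 mV.

-0.936 mV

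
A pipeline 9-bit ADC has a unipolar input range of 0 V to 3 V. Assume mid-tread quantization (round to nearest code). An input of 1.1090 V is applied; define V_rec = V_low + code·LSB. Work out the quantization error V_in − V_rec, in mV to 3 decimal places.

1.578 mV

Step size: 3 V ÷ 2^9 = 5.859 mV.
(V_in − V_low)/LSB = (1.1090 − 0)/0.00585938 = 189.2693 → code 189 (round).
Reconstructed: 1.1074219 V.
Error = 1.1090 − 1.1074219 = 0.00157813 V = 1.578 mV.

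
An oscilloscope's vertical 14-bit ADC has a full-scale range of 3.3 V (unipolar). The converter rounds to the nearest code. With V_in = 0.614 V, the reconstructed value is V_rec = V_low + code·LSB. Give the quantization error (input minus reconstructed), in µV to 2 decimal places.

83.98 µV

LSB = 3.3/2^14 = 201.42 µV.
Scaled input = 3048.4170 LSBs, so code = 3048.
V_rec = 0 + 3048·0.000201416 = 0.61391602 V.
Difference: 8.39844e-05 V → 83.98 µV.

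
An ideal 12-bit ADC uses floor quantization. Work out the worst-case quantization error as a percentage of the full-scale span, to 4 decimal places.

0.0244 %

Truncating → worst-case error = 1 LSB = V_FS/2^12, so 100/4096 = 0.0244141 % of full scale.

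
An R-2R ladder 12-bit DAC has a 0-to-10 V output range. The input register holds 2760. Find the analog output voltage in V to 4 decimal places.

LSB = 10 V / 2^12 = 2.441 mV.
V_out = 0 + 2760 × 0.00244141 V = 6.73828 V.

6.7383 V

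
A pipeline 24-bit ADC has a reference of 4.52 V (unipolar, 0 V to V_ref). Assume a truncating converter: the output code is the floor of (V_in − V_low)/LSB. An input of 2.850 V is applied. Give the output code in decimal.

With 16777216 levels over 4.52 V, one step is 0.27 µV.
(2.850 − 0) / 2.69413e-07 = 10578554.336 LSBs.
⌊·⌋(10578554.336) = 10578554.

code 10578554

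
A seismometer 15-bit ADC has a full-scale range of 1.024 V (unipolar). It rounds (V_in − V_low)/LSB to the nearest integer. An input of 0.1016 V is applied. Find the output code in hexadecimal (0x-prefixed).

With 32768 levels over 1.024 V, one step is 31.25 µV.
(0.1016 − 0) / 3.125e-05 = 3251.200 LSBs.
Round → code 3251.
In hexadecimal (0x-prefixed): 0xCB3.

code 0xCB3 (decimal 3251)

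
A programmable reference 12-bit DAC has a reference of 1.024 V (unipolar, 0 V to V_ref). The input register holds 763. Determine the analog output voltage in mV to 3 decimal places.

LSB = 1.024 V / 2^12 = 250.00 µV.
V_out = 0 + 763 × 0.00025 V = 0.19075 V.
= 190.750 mV.

190.750 mV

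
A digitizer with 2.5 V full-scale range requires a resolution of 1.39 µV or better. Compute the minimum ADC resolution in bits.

Number of steps required ≥ 2.5 V / 1.39 µV = 1798561.15.
Need 2^N ≥ 1798561.15; 2^20 = 1048576, 2^21 = 2097152.
Minimum N = 21.

21 bits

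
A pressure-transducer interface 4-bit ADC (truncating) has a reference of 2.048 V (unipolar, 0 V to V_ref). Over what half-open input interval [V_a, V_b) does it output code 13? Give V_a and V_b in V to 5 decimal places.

[1.66400 V, 1.79200 V)

LSB = 2.048/2^4 = 128.000 mV.
V_a = V_low + 13·LSB = 1.664 V; V_b = V_low + 14·LSB = 1.792 V.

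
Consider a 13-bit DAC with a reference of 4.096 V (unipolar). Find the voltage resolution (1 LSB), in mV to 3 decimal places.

Full-scale span = 4.096 V.
LSB = 4.096 / 2^13 = 4.096 / 8192 = 0.0005 V = 0.500 mV.

0.500 mV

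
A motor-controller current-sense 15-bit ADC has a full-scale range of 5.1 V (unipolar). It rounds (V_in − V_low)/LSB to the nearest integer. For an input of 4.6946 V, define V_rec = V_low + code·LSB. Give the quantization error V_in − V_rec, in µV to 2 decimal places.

LSB = 5.1/2^15 = 155.64 µV.
(4.6946 − 0)/0.00015564 = 30163.2653; round gives code 30163.
Reconstructed: 4.6945587 V.
Error = 4.6946 − 4.6945587 = 4.12842e-05 V = 41.28 µV.

41.28 µV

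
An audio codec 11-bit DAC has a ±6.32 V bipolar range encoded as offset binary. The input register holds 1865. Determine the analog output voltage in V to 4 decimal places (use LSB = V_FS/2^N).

LSB = 12.64 V / 2^11 = 6.172 mV.
V_out = (−6.32) + 1865 × 0.00617188 V = 5.19055 V.

5.1905 V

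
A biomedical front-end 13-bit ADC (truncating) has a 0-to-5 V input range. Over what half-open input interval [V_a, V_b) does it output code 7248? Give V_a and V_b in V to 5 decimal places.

[4.42383 V, 4.42444 V)

LSB = 5/2^13 = 0.610 mV.
V_a = V_low + 7248·LSB = 4.42383 V; V_b = V_low + 7249·LSB = 4.42444 V.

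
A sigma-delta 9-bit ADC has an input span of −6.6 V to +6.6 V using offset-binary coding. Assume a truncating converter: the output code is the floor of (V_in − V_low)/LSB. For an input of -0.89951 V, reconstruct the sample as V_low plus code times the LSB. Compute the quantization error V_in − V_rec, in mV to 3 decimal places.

One LSB is 13.2 V / 512 = 25.781 mV.
(-0.89951 − (−6.6))/0.0257812 = 221.1099; ⌊·⌋ gives code 221.
Code 221 maps back to (−6.6) + 221×0.0257812 V = -0.90234375 V.
Error = -0.89951 − (−0.90234375) = 0.00283375 V = 2.834 mV.

2.834 mV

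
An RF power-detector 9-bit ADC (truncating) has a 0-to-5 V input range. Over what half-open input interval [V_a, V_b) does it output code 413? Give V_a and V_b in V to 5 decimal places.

[4.03320 V, 4.04297 V)

LSB = 5/2^9 = 9.766 mV.
V_a = V_low + 413·LSB = 4.0332 V; V_b = V_low + 414·LSB = 4.04297 V.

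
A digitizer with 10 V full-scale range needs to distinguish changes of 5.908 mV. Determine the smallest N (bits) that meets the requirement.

11 bits

Number of steps required ≥ 10 V / 5.908 mV = 1692.62.
Need 2^N ≥ 1692.62; 2^10 = 1024, 2^11 = 2048.
Minimum N = 11.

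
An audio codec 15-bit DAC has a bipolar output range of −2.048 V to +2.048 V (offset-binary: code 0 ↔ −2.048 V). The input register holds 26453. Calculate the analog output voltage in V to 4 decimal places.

LSB = 4.096 V / 2^15 = 125.00 µV.
V_out = (−2.048) + 26453 × 0.000125 V = 1.25863 V.

1.2586 V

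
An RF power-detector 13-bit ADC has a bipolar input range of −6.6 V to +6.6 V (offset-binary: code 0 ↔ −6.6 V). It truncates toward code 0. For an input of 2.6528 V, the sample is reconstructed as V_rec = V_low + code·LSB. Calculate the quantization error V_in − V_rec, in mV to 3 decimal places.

0.554 mV

One LSB is 13.2 V / 8192 = 1.611 mV.
(V_in − V_low)/LSB = (2.6528 − (−6.6))/0.00161133 = 5742.3438 → code 5742 (floor).
V_rec = (−6.6) + 5742·0.00161133 = 2.6522461 V.
V_in − V_rec = 0.000553906 V = 0.554 mV.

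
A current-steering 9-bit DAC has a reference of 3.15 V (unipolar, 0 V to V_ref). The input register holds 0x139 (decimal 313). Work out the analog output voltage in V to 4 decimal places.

1.9257 V

LSB = 3.15 V / 2^9 = 6.152 mV.
Code 0x139 = 313 decimal.
V_out = 0 + 313 × 0.00615234 V = 1.92568 V.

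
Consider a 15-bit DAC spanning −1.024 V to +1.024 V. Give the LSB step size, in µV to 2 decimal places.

Full-scale span = 2.048 V.
LSB = 2.048 / 2^15 = 2.048 / 32768 = 6.25e-05 V = 62.50 µV.

62.50 µV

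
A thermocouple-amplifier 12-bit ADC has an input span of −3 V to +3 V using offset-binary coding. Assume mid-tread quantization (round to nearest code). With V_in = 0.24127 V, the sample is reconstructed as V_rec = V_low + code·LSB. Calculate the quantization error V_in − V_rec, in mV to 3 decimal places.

-0.429 mV

One LSB is 6 V / 4096 = 1.465 mV.
(V_in − V_low)/LSB = (0.24127 − (−3))/0.00146484 = 2212.7070 → code 2213 (round).
Reconstructed: 0.24169922 V.
Difference: -0.000429219 V → -0.429 mV.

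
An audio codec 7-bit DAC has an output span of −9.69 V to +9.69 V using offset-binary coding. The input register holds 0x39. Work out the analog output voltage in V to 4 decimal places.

-1.0598 V

LSB = 19.38 V / 2^7 = 151.406 mV.
Code 0x39 = 57 decimal.
V_out = (−9.69) + 57 × 0.151406 V = -1.05984 V.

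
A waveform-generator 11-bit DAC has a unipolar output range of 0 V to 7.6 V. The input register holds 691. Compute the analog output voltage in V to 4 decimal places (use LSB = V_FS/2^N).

LSB = 7.6 V / 2^11 = 3.711 mV.
V_out = 0 + 691 × 0.00371094 V = 2.56426 V.

2.5643 V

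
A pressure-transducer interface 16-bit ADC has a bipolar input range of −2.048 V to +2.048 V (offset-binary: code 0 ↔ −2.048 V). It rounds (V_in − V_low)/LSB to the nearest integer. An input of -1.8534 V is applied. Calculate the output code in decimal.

Full-scale span = 4.096 V; LSB = 4.096/2^16 = 62.50 µV.
Input sits at 3113.600 steps above V_low.
Round → code 3114.

code 3114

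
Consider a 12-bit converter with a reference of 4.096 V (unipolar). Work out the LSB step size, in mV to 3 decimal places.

Full-scale span = 4.096 V.
LSB = 4.096 / 2^12 = 4.096 / 4096 = 0.001 V = 1.000 mV.

1.000 mV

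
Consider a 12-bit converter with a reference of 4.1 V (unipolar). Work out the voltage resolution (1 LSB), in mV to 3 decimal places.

1.001 mV

Full-scale span = 4.1 V.
LSB = 4.1 / 2^12 = 4.1 / 4096 = 0.00100098 V = 1.001 mV.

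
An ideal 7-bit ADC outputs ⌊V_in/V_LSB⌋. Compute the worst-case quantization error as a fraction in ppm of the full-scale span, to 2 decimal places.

7812.50 ppm

Truncating → worst-case error = 1 LSB = V_FS/2^7, so 1e+06/128 = 7812.5 ppm of full scale.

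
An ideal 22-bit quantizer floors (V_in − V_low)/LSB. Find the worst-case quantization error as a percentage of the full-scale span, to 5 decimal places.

0.00002 %

Truncating → worst-case error = 1 LSB = V_FS/2^22, so 100/4194304 = 2.38419e-05 % of full scale.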